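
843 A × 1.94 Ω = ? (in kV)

1.63542 kV

843 × 1.94 = 1635.42 V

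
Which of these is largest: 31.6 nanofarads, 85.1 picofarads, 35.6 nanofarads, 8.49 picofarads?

35.6 nanofarads

31.6 nanofarads = 0.0000000316 farads
85.1 picofarads = 0.0000000000851 farads
35.6 nanofarads = 0.0000000356 farads
8.49 picofarads = 0.00000000000849 farads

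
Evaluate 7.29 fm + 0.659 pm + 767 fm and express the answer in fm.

1433.29 fm

In fm:
  7.29 fm → 7.29
  0.659 pm = 0.659e3 fm = 659
  767 fm → 767
Sum: 7.29 + 659 + 767 = 1433.29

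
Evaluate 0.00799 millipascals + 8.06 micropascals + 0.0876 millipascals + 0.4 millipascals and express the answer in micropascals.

In micropascals:
  0.00799 millipascals = 0.00799 × 10³ micropascals = 7.99
  8.06 micropascals → 8.06
  0.0876 millipascals = 0.0876 × 10³ micropascals = 87.6
  0.4 millipascals = 0.4 × 10³ micropascals = 400
Sum: 7.99 + 8.06 + 87.6 + 400 = 503.65

503.65 micropascals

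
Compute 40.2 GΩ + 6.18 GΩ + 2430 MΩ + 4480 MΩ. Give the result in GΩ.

53.29 GΩ

In GΩ:
  40.2 GΩ → 40.2
  6.18 GΩ → 6.18
  2430 MΩ = 2430e-3 GΩ = 2.43
  4480 MΩ = 4480e-3 GΩ = 4.48
Sum: 40.2 + 6.18 + 2.43 + 4.48 = 53.29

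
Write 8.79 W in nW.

8790000000 nW

(no prefix) = 10^0, nano = 10^-9; factor is 10^9.
8.79 × 10^9 = 8790000000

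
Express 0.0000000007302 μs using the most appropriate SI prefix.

= 730.2 × 10^-18 s; 10^-18 is atto.

730.2 as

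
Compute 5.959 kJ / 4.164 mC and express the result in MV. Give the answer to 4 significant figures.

1.431 MV

(5.959e3) / (4.164e-3) = 1.43108e6 V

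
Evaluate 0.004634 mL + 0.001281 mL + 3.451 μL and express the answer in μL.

9.366 μL

In μL:
  0.004634 mL = 0.004634 × 10³ μL = 4.634
  0.001281 mL = 0.001281 × 10³ μL = 1.281
  3.451 μL → 3.451
Sum: 4.634 + 1.281 + 3.451 = 9.366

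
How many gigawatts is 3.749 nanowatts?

0.000000000000000003749 gigawatts

nano = 1e-9, giga = 1e9; factor is 1e-18.
3.749 × 1e-18 = 0.000000000000000003749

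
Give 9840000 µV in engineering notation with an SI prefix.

= 9.84 V; mantissa already in [1, 1000).

9.84 V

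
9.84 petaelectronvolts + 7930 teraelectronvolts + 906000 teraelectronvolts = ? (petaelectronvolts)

In petaelectronvolts:
  9.84 petaelectronvolts → 9.84
  7930 teraelectronvolts = 7930 × 10⁻³ petaelectronvolts = 7.93
  906000 teraelectronvolts = 906000 × 10⁻³ petaelectronvolts = 906
Sum: 9.84 + 7.93 + 906 = 923.77

923.77 petaelectronvolts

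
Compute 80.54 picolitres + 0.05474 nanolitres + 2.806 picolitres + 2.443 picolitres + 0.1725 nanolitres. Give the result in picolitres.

313.029 picolitres

In picolitres:
  80.54 picolitres → 80.54
  0.05474 nanolitres = 0.05474 × 10^3 picolitres = 54.74
  2.806 picolitres → 2.806
  2.443 picolitres → 2.443
  0.1725 nanolitres = 0.1725 × 10^3 picolitres = 172.5
Sum: 80.54 + 54.74 + 2.806 + 2.443 + 172.5 = 313.029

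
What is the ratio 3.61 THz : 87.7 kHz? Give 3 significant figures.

(3.61 × 10¹²) / (87.7 × 10³) = 0.04116 × 10⁹

41200000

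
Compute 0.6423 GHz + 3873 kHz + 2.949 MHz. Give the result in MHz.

649.122 MHz

In MHz:
  0.6423 GHz = 0.6423 × 10^3 MHz = 642.3
  3873 kHz = 3873 × 10^-3 MHz = 3.873
  2.949 MHz → 2.949
Sum: 642.3 + 3.873 + 2.949 = 649.122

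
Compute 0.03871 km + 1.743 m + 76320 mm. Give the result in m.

116.773 m

In m:
  0.03871 km = 0.03871 × 10³ m = 38.71
  1.743 m → 1.743
  76320 mm = 76320 × 10⁻³ m = 76.32
Sum: 38.71 + 1.743 + 76.32 = 116.773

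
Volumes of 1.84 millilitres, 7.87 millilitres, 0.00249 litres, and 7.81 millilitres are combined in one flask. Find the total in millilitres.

In millilitres:
  1.84 millilitres → 1.84
  7.87 millilitres → 7.87
  0.00249 litres = 0.00249e3 millilitres = 2.49
  7.81 millilitres → 7.81
Sum: 1.84 + 7.87 + 2.49 + 7.81 = 20.01

20.01 millilitres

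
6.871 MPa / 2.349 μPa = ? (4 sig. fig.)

2925000000000

(6.871 × 10⁶) / (2.349 × 10⁻⁶) = 2.9251 × 10¹²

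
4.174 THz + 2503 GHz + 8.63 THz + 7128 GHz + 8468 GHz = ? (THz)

In THz:
  4.174 THz → 4.174
  2503 GHz = 2503e-3 THz = 2.503
  8.63 THz → 8.63
  7128 GHz = 7128e-3 THz = 7.128
  8468 GHz = 8468e-3 THz = 8.468
Sum: 4.174 + 2.503 + 8.63 + 7.128 + 8.468 = 30.903

30.903 THz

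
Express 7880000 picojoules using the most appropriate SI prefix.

= 7.88e-6 joules; 1e-6 is micro.

7.88 microjoules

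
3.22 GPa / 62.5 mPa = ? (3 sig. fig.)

(3.22 × 10^9) / (62.5 × 10^-3) = 0.05152 × 10^12

51500000000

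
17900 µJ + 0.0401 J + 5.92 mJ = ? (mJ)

In mJ:
  17900 µJ = 17900e-3 mJ = 17.9
  0.0401 J = 0.0401e3 mJ = 40.1
  5.92 mJ → 5.92
Sum: 17.9 + 40.1 + 5.92 = 63.92

63.92 mJ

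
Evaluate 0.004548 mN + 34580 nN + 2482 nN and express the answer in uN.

In uN:
  0.004548 mN = 0.004548 × 10³ uN = 4.548
  34580 nN = 34580 × 10⁻³ uN = 34.58
  2482 nN = 2482 × 10⁻³ uN = 2.482
Sum: 4.548 + 34.58 + 2.482 = 41.61

41.61 uN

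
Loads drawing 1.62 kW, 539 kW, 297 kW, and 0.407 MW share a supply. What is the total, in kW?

In kW:
  1.62 kW → 1.62
  539 kW → 539
  297 kW → 297
  0.407 MW = 0.407 × 10³ kW = 407
Sum: 1.62 + 539 + 297 + 407 = 1244.62

1244.62 kW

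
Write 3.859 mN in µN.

3859 µN

milli = 10^-3, micro = 10^-6; factor is 10^3.
3.859 × 10^3 = 3859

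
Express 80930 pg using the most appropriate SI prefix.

= 80.93 × 10^-9 g; 10^-9 is nano.

80.93 ng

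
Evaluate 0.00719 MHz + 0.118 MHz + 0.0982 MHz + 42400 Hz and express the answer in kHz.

In kHz:
  0.00719 MHz = 0.00719 × 10^3 kHz = 7.19
  0.118 MHz = 0.118 × 10^3 kHz = 118
  0.0982 MHz = 0.0982 × 10^3 kHz = 98.2
  42400 Hz = 42400 × 10^-3 kHz = 42.4
Sum: 7.19 + 118 + 98.2 + 42.4 = 265.79

265.79 kHz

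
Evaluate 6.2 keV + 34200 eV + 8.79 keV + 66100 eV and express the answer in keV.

In keV:
  6.2 keV → 6.2
  34200 eV = 34200 × 10⁻³ keV = 34.2
  8.79 keV → 8.79
  66100 eV = 66100 × 10⁻³ keV = 66.1
Sum: 6.2 + 34.2 + 8.79 + 66.1 = 115.29

115.29 keV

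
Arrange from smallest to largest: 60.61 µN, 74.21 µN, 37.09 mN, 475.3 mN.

60.61 µN < 74.21 µN < 37.09 mN < 475.3 mN

60.61 µN = 0.00006061 N
74.21 µN = 0.00007421 N
37.09 mN = 0.03709 N
475.3 mN = 0.4753 N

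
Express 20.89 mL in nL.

20890000 nL

milli = 10^-3, nano = 10^-9; factor is 10^6.
20.89 × 10^6 = 20890000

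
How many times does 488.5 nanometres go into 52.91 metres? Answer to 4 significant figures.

108300000

(52.91) / (488.5 × 10⁻⁹) = 0.10831 × 10⁹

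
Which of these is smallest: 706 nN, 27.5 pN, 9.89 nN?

27.5 pN

706 nN = 0.000000706 N
27.5 pN = 0.0000000000275 N
9.89 nN = 0.00000000989 N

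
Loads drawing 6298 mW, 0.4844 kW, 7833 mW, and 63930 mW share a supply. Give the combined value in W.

562.461 W

In W:
  6298 mW = 6298 × 10⁻³ W = 6.298
  0.4844 kW = 0.4844 × 10³ W = 484.4
  7833 mW = 7833 × 10⁻³ W = 7.833
  63930 mW = 63930 × 10⁻³ W = 63.93
Sum: 6.298 + 484.4 + 7.833 + 63.93 = 562.461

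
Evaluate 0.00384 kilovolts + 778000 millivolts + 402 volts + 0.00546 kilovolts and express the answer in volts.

In volts:
  0.00384 kilovolts = 0.00384 × 10^3 volts = 3.84
  778000 millivolts = 778000 × 10^-3 volts = 778
  402 volts → 402
  0.00546 kilovolts = 0.00546 × 10^3 volts = 5.46
Sum: 3.84 + 778 + 402 + 5.46 = 1189.3

1189.3 volts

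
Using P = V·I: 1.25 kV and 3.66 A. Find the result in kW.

4.575 kW

1.25 × 10^3 × 3.66 = 4.575 × 10^3 W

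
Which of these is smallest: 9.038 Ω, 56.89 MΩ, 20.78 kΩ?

9.038 Ω

9.038 Ω = 9.038 Ω
56.89 MΩ = 56890000 Ω
20.78 kΩ = 20780 Ω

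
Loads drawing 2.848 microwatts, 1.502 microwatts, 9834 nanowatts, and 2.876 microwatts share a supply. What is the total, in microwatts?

In microwatts:
  2.848 microwatts → 2.848
  1.502 microwatts → 1.502
  9834 nanowatts = 9834 × 10⁻³ microwatts = 9.834
  2.876 microwatts → 2.876
Sum: 2.848 + 1.502 + 9.834 + 2.876 = 17.06

17.06 microwatts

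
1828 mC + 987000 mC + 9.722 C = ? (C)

In C:
  1828 mC = 1828 × 10⁻³ C = 1.828
  987000 mC = 987000 × 10⁻³ C = 987
  9.722 C → 9.722
Sum: 1.828 + 987 + 9.722 = 998.55

998.55 C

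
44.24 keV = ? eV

kilo = 1e3, (no prefix) = 1e0; factor is 1e3.
44.24 × 1e3 = 44240

44240 eV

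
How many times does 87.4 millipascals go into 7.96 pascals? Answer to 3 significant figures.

(7.96) / (87.4e-3) = 0.09108e3

91.1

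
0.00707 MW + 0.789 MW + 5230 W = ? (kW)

801.3 kW

In kW:
  0.00707 MW = 0.00707e3 kW = 7.07
  0.789 MW = 0.789e3 kW = 789
  5230 W = 5230e-3 kW = 5.23
Sum: 7.07 + 789 + 5.23 = 801.3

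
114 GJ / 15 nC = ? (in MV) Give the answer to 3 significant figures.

7600000000000 MV

(114 × 10⁹) / (15 × 10⁻⁹) = 7.6 × 10¹⁸ V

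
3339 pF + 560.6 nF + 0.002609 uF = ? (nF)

566.548 nF

In nF:
  3339 pF = 3339 × 10^-3 nF = 3.339
  560.6 nF → 560.6
  0.002609 uF = 0.002609 × 10^3 nF = 2.609
Sum: 3.339 + 560.6 + 2.609 = 566.548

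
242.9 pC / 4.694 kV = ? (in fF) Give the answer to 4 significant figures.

(242.9e-12) / (4.694e3) = 51.7469e-15 F

51.75 fF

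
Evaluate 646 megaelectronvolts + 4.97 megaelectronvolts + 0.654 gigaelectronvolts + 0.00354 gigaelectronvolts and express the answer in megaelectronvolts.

In megaelectronvolts:
  646 megaelectronvolts → 646
  4.97 megaelectronvolts → 4.97
  0.654 gigaelectronvolts = 0.654 × 10^3 megaelectronvolts = 654
  0.00354 gigaelectronvolts = 0.00354 × 10^3 megaelectronvolts = 3.54
Sum: 646 + 4.97 + 654 + 3.54 = 1308.51

1308.51 megaelectronvolts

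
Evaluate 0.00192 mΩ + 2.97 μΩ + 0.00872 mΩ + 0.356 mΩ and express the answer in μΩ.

369.61 μΩ

In μΩ:
  0.00192 mΩ = 0.00192e3 μΩ = 1.92
  2.97 μΩ → 2.97
  0.00872 mΩ = 0.00872e3 μΩ = 8.72
  0.356 mΩ = 0.356e3 μΩ = 356
Sum: 1.92 + 2.97 + 8.72 + 356 = 369.61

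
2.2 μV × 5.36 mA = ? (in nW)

11.792 nW

2.2 × 10⁻⁶ × 5.36 × 10⁻³ = 11.792 × 10⁻⁹ W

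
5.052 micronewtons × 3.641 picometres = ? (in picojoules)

0.000018394332 picojoules

5.052 × 10^-6 × 3.641 × 10^-12 = 18.394332 × 10^-18 J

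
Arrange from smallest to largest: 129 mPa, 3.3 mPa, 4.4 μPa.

129 mPa = 0.129 Pa
3.3 mPa = 0.0033 Pa
4.4 μPa = 0.0000044 Pa

4.4 μPa < 3.3 mPa < 129 mPa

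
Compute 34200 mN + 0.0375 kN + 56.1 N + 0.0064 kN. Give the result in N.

In N:
  34200 mN = 34200e-3 N = 34.2
  0.0375 kN = 0.0375e3 N = 37.5
  56.1 N → 56.1
  0.0064 kN = 0.0064e3 N = 6.4
Sum: 34.2 + 37.5 + 56.1 + 6.4 = 134.2

134.2 N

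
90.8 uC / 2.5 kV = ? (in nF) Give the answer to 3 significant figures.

36.3 nF

(90.8 × 10^-6) / (2.5 × 10^3) = 36.32 × 10^-9 F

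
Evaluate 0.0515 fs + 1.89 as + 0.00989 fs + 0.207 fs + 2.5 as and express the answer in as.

272.78 as

In as:
  0.0515 fs = 0.0515e3 as = 51.5
  1.89 as → 1.89
  0.00989 fs = 0.00989e3 as = 9.89
  0.207 fs = 0.207e3 as = 207
  2.5 as → 2.5
Sum: 51.5 + 1.89 + 9.89 + 207 + 2.5 = 272.78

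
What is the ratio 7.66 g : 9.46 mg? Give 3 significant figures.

(7.66) / (9.46 × 10^-3) = 0.8097 × 10^3

810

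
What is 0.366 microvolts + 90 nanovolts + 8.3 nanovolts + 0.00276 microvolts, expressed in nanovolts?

467.06 nanovolts

In nanovolts:
  0.366 microvolts = 0.366 × 10^3 nanovolts = 366
  90 nanovolts → 90
  8.3 nanovolts → 8.3
  0.00276 microvolts = 0.00276 × 10^3 nanovolts = 2.76
Sum: 366 + 90 + 8.3 + 2.76 = 467.06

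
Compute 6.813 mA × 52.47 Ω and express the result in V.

0.35747811 V

6.813e-3 × 52.47 = 357.47811e-3 V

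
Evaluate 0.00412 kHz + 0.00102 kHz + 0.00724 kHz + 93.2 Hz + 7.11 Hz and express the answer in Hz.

In Hz:
  0.00412 kHz = 0.00412 × 10^3 Hz = 4.12
  0.00102 kHz = 0.00102 × 10^3 Hz = 1.02
  0.00724 kHz = 0.00724 × 10^3 Hz = 7.24
  93.2 Hz → 93.2
  7.11 Hz → 7.11
Sum: 4.12 + 1.02 + 7.24 + 93.2 + 7.11 = 112.69

112.69 Hz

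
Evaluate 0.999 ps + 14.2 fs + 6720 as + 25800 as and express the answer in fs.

In fs:
  0.999 ps = 0.999 × 10³ fs = 999
  14.2 fs → 14.2
  6720 as = 6720 × 10⁻³ fs = 6.72
  25800 as = 25800 × 10⁻³ fs = 25.8
Sum: 999 + 14.2 + 6.72 + 25.8 = 1045.72

1045.72 fs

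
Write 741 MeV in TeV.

0.000741 TeV

mega = 1e6, tera = 1e12; factor is 1e-6.
741 × 1e-6 = 0.000741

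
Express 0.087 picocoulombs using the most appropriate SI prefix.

87 femtocoulombs

= 87 × 10^-15 coulombs; 10^-15 is femto.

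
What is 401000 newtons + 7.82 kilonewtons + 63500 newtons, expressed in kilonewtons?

472.32 kilonewtons

In kilonewtons:
  401000 newtons = 401000 × 10^-3 kilonewtons = 401
  7.82 kilonewtons → 7.82
  63500 newtons = 63500 × 10^-3 kilonewtons = 63.5
Sum: 401 + 7.82 + 63.5 = 472.32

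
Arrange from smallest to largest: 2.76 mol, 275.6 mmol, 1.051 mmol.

1.051 mmol < 275.6 mmol < 2.76 mol

2.76 mol = 2.76 mol
275.6 mmol = 0.2756 mol
1.051 mmol = 0.001051 mol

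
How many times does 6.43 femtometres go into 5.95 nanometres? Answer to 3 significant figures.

925000

(5.95e-9) / (6.43e-15) = 0.9253e6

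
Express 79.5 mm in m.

milli = 10^-3, (no prefix) = 10^0; factor is 10^-3.
79.5 × 10^-3 = 0.0795

0.0795 m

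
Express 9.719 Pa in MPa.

0.000009719 MPa

(no prefix) = 1e0, mega = 1e6; factor is 1e-6.
9.719 × 1e-6 = 0.000009719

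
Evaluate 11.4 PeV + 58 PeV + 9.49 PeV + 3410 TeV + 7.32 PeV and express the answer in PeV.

89.62 PeV

In PeV:
  11.4 PeV → 11.4
  58 PeV → 58
  9.49 PeV → 9.49
  3410 TeV = 3410 × 10⁻³ PeV = 3.41
  7.32 PeV → 7.32
Sum: 11.4 + 58 + 9.49 + 3.41 + 7.32 = 89.62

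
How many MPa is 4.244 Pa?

(no prefix) = 10⁰, mega = 10⁶; factor is 10⁻⁶.
4.244 × 10⁻⁶ = 0.000004244

0.000004244 MPa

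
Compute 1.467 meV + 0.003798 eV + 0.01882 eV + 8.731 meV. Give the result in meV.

In meV:
  1.467 meV → 1.467
  0.003798 eV = 0.003798 × 10³ meV = 3.798
  0.01882 eV = 0.01882 × 10³ meV = 18.82
  8.731 meV → 8.731
Sum: 1.467 + 3.798 + 18.82 + 8.731 = 32.816

32.816 meV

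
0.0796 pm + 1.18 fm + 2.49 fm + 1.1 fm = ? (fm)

84.37 fm

In fm:
  0.0796 pm = 0.0796 × 10^3 fm = 79.6
  1.18 fm → 1.18
  2.49 fm → 2.49
  1.1 fm → 1.1
Sum: 79.6 + 1.18 + 2.49 + 1.1 = 84.37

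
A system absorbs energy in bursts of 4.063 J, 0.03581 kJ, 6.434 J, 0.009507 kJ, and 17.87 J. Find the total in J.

In J:
  4.063 J → 4.063
  0.03581 kJ = 0.03581 × 10³ J = 35.81
  6.434 J → 6.434
  0.009507 kJ = 0.009507 × 10³ J = 9.507
  17.87 J → 17.87
Sum: 4.063 + 35.81 + 6.434 + 9.507 + 17.87 = 73.684

73.684 J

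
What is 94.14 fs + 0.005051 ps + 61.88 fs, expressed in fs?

161.071 fs

In fs:
  94.14 fs → 94.14
  0.005051 ps = 0.005051 × 10³ fs = 5.051
  61.88 fs → 61.88
Sum: 94.14 + 5.051 + 61.88 = 161.071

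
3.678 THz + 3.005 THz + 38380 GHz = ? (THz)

45.063 THz

In THz:
  3.678 THz → 3.678
  3.005 THz → 3.005
  38380 GHz = 38380 × 10⁻³ THz = 38.38
Sum: 3.678 + 3.005 + 38.38 = 45.063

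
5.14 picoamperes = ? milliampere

0.00000000514 milliamperes

pico = 10^-12, milli = 10^-3; factor is 10^-9.
5.14 × 10^-9 = 0.00000000514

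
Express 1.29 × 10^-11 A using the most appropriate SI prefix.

12.9 pA

= 12.9 × 10^-12 A; 10^-12 is pico.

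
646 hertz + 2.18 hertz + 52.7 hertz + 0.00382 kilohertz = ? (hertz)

704.7 hertz

In hertz:
  646 hertz → 646
  2.18 hertz → 2.18
  52.7 hertz → 52.7
  0.00382 kilohertz = 0.00382e3 hertz = 3.82
Sum: 646 + 2.18 + 52.7 + 3.82 = 704.7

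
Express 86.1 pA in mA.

0.0000000861 mA

pico = 1e-12, milli = 1e-3; factor is 1e-9.
86.1 × 1e-9 = 0.0000000861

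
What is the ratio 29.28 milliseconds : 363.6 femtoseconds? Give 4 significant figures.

(29.28 × 10^-3) / (363.6 × 10^-15) = 0.080528 × 10^12

80530000000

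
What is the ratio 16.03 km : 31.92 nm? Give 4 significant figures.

502200000000

(16.03 × 10^3) / (31.92 × 10^-9) = 0.50219 × 10^12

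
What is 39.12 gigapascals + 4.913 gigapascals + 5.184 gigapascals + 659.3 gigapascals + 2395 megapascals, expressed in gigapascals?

710.912 gigapascals

In gigapascals:
  39.12 gigapascals → 39.12
  4.913 gigapascals → 4.913
  5.184 gigapascals → 5.184
  659.3 gigapascals → 659.3
  2395 megapascals = 2395e-3 gigapascals = 2.395
Sum: 39.12 + 4.913 + 5.184 + 659.3 + 2.395 = 710.912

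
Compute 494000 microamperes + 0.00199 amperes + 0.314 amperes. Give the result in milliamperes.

809.99 milliamperes

In milliamperes:
  494000 microamperes = 494000 × 10^-3 milliamperes = 494
  0.00199 amperes = 0.00199 × 10^3 milliamperes = 1.99
  0.314 amperes = 0.314 × 10^3 milliamperes = 314
Sum: 494 + 1.99 + 314 = 809.99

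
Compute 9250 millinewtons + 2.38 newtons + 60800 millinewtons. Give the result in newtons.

In newtons:
  9250 millinewtons = 9250 × 10⁻³ newtons = 9.25
  2.38 newtons → 2.38
  60800 millinewtons = 60800 × 10⁻³ newtons = 60.8
Sum: 9.25 + 2.38 + 60.8 = 72.43

72.43 newtons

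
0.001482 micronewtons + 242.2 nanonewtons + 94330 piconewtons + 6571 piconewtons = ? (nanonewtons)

344.583 nanonewtons

In nanonewtons:
  0.001482 micronewtons = 0.001482 × 10³ nanonewtons = 1.482
  242.2 nanonewtons → 242.2
  94330 piconewtons = 94330 × 10⁻³ nanonewtons = 94.33
  6571 piconewtons = 6571 × 10⁻³ nanonewtons = 6.571
Sum: 1.482 + 242.2 + 94.33 + 6.571 = 344.583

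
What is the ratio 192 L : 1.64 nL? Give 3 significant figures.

117000000000

(192) / (1.64 × 10^-9) = 117.1 × 10^9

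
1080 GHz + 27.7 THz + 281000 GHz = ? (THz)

309.78 THz

In THz:
  1080 GHz = 1080 × 10^-3 THz = 1.08
  27.7 THz → 27.7
  281000 GHz = 281000 × 10^-3 THz = 281
Sum: 1.08 + 27.7 + 281 = 309.78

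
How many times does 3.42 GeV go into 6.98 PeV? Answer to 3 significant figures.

(6.98 × 10^15) / (3.42 × 10^9) = 2.041 × 10^6

2040000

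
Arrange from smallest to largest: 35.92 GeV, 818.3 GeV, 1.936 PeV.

35.92 GeV = 35920000000 eV
818.3 GeV = 818300000000 eV
1.936 PeV = 1936000000000000 eV

35.92 GeV < 818.3 GeV < 1.936 PeV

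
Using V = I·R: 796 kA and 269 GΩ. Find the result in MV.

214124000000 MV

796 × 10³ × 269 × 10⁹ = 214124 × 10¹² V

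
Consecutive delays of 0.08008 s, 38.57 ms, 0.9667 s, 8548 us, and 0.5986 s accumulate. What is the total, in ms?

1692.498 ms

In ms:
  0.08008 s = 0.08008 × 10^3 ms = 80.08
  38.57 ms → 38.57
  0.9667 s = 0.9667 × 10^3 ms = 966.7
  8548 us = 8548 × 10^-3 ms = 8.548
  0.5986 s = 0.5986 × 10^3 ms = 598.6
Sum: 80.08 + 38.57 + 966.7 + 8.548 + 598.6 = 1692.498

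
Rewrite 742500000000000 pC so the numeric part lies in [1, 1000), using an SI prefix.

742.5 C

= 742.5 C; mantissa already in [1, 1000).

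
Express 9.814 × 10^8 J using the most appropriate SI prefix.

981.4 MJ

= 981.4 × 10^6 J; 10^6 is mega.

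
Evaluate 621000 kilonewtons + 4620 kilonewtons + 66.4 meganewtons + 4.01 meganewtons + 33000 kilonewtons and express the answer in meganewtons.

729.03 meganewtons

In meganewtons:
  621000 kilonewtons = 621000 × 10⁻³ meganewtons = 621
  4620 kilonewtons = 4620 × 10⁻³ meganewtons = 4.62
  66.4 meganewtons → 66.4
  4.01 meganewtons → 4.01
  33000 kilonewtons = 33000 × 10⁻³ meganewtons = 33
Sum: 621 + 4.62 + 66.4 + 4.01 + 33 = 729.03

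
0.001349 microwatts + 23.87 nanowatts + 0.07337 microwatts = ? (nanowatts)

In nanowatts:
  0.001349 microwatts = 0.001349e3 nanowatts = 1.349
  23.87 nanowatts → 23.87
  0.07337 microwatts = 0.07337e3 nanowatts = 73.37
Sum: 1.349 + 23.87 + 73.37 = 98.589

98.589 nanowatts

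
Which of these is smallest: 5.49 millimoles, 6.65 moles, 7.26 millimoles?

5.49 millimoles = 0.00549 moles
6.65 moles = 6.65 moles
7.26 millimoles = 0.00726 moles

5.49 millimoles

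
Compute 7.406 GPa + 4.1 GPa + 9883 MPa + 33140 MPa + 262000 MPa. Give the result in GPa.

316.529 GPa

In GPa:
  7.406 GPa → 7.406
  4.1 GPa → 4.1
  9883 MPa = 9883 × 10⁻³ GPa = 9.883
  33140 MPa = 33140 × 10⁻³ GPa = 33.14
  262000 MPa = 262000 × 10⁻³ GPa = 262
Sum: 7.406 + 4.1 + 9.883 + 33.14 + 262 = 316.529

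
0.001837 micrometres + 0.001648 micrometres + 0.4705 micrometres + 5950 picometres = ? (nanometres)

479.935 nanometres

In nanometres:
  0.001837 micrometres = 0.001837 × 10^3 nanometres = 1.837
  0.001648 micrometres = 0.001648 × 10^3 nanometres = 1.648
  0.4705 micrometres = 0.4705 × 10^3 nanometres = 470.5
  5950 picometres = 5950 × 10^-3 nanometres = 5.95
Sum: 1.837 + 1.648 + 470.5 + 5.95 = 479.935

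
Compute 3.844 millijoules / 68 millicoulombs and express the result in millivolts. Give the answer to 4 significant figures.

56.53 millivolts

(3.844 × 10^-3) / (68 × 10^-3) = 0.0565294 V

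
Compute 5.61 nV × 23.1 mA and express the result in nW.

0.129591 nW

5.61 × 10⁻⁹ × 23.1 × 10⁻³ = 129.591 × 10⁻¹² W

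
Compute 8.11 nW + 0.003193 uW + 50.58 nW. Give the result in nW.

61.883 nW

In nW:
  8.11 nW → 8.11
  0.003193 uW = 0.003193 × 10³ nW = 3.193
  50.58 nW → 50.58
Sum: 8.11 + 3.193 + 50.58 = 61.883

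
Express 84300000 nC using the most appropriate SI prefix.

84.3 mC

= 84.3 × 10^-3 C; 10^-3 is milli.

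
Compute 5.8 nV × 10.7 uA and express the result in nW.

5.8 × 10^-9 × 10.7 × 10^-6 = 62.06 × 10^-15 W

0.00006206 nW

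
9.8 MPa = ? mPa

mega = 10⁶, milli = 10⁻³; factor is 10⁹.
9.8 × 10⁹ = 9800000000

9800000000 mPa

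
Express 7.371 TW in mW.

tera = 10¹², milli = 10⁻³; factor is 10¹⁵.
7.371 × 10¹⁵ = 7371000000000000

7371000000000000 mW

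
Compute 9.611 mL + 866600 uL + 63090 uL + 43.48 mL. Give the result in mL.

982.781 mL

In mL:
  9.611 mL → 9.611
  866600 uL = 866600e-3 mL = 866.6
  63090 uL = 63090e-3 mL = 63.09
  43.48 mL → 43.48
Sum: 9.611 + 866.6 + 63.09 + 43.48 = 982.781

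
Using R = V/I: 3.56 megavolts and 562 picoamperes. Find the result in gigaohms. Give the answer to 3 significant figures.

6330000 gigaohms

(3.56 × 10⁶) / (562 × 10⁻¹²) = 0.0063345 × 10¹⁸ Ω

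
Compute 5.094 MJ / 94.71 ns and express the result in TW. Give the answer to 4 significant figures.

53.79 TW

(5.094 × 10⁶) / (94.71 × 10⁻⁹) = 0.0537852 × 10¹⁵ W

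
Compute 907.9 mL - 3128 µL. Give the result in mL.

In mL:
  907.9 mL → 907.9
  3128 µL = 3128e-3 mL = 3.128
Difference: 907.9 - 3.128 = 904.772

904.772 mL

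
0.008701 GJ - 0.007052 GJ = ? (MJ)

In MJ:
  0.008701 GJ = 0.008701 × 10^3 MJ = 8.701
  0.007052 GJ = 0.007052 × 10^3 MJ = 7.052
Difference: 8.701 - 7.052 = 1.649

1.649 MJ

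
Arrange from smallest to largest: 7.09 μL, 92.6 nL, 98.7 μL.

92.6 nL < 7.09 μL < 98.7 μL

7.09 μL = 0.00000709 L
92.6 nL = 0.0000000926 L
98.7 μL = 0.0000987 L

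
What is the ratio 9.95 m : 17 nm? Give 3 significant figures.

585000000

(9.95) / (17 × 10⁻⁹) = 0.5853 × 10⁹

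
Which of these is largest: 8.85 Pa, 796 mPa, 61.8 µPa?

8.85 Pa = 8.85 Pa
796 mPa = 0.796 Pa
61.8 µPa = 0.0000618 Pa

8.85 Pa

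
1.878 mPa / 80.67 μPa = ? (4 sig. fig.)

23.28

(1.878 × 10^-3) / (80.67 × 10^-6) = 0.02328 × 10^3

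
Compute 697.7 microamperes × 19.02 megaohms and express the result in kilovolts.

697.7 × 10^-6 × 19.02 × 10^6 = 13270.254 V

13.270254 kilovolts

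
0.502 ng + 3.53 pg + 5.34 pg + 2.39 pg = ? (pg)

513.26 pg

In pg:
  0.502 ng = 0.502e3 pg = 502
  3.53 pg → 3.53
  5.34 pg → 5.34
  2.39 pg → 2.39
Sum: 502 + 3.53 + 5.34 + 2.39 = 513.26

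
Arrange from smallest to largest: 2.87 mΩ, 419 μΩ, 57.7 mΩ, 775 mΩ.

419 μΩ < 2.87 mΩ < 57.7 mΩ < 775 mΩ

2.87 mΩ = 0.00287 Ω
419 μΩ = 0.000419 Ω
57.7 mΩ = 0.0577 Ω
775 mΩ = 0.775 Ω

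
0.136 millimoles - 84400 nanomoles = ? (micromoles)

51.6 micromoles

In micromoles:
  0.136 millimoles = 0.136e3 micromoles = 136
  84400 nanomoles = 84400e-3 micromoles = 84.4
Difference: 136 - 84.4 = 51.6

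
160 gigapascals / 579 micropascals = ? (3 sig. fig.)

276000000000000

(160 × 10^9) / (579 × 10^-6) = 0.2763 × 10^15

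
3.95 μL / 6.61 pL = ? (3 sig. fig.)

598000

(3.95e-6) / (6.61e-12) = 0.5976e6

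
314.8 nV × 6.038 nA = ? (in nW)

314.8 × 10⁻⁹ × 6.038 × 10⁻⁹ = 1900.7624 × 10⁻¹⁸ W

0.0000019007624 nW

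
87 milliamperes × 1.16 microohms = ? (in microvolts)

0.10092 microvolts

87 × 10⁻³ × 1.16 × 10⁻⁶ = 100.92 × 10⁻⁹ V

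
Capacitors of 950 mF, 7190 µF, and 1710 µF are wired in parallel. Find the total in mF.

In mF:
  950 mF → 950
  7190 µF = 7190 × 10⁻³ mF = 7.19
  1710 µF = 1710 × 10⁻³ mF = 1.71
Sum: 950 + 7.19 + 1.71 = 958.9

958.9 mF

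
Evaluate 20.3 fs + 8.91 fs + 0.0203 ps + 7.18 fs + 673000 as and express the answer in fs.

729.69 fs

In fs:
  20.3 fs → 20.3
  8.91 fs → 8.91
  0.0203 ps = 0.0203e3 fs = 20.3
  7.18 fs → 7.18
  673000 as = 673000e-3 fs = 673
Sum: 20.3 + 8.91 + 20.3 + 7.18 + 673 = 729.69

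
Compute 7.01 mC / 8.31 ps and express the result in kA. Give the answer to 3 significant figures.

(7.01 × 10⁻³) / (8.31 × 10⁻¹²) = 0.84356 × 10⁹ A

844000 kA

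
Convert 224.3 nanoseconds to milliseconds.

nano = 10^-9, milli = 10^-3; factor is 10^-6.
224.3 × 10^-6 = 0.0002243

0.0002243 milliseconds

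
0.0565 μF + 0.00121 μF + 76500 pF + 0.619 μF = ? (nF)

In nF:
  0.0565 μF = 0.0565 × 10³ nF = 56.5
  0.00121 μF = 0.00121 × 10³ nF = 1.21
  76500 pF = 76500 × 10⁻³ nF = 76.5
  0.619 μF = 0.619 × 10³ nF = 619
Sum: 56.5 + 1.21 + 76.5 + 619 = 753.21

753.21 nF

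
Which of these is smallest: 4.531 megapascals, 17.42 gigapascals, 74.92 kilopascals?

74.92 kilopascals

4.531 megapascals = 4531000 pascals
17.42 gigapascals = 17420000000 pascals
74.92 kilopascals = 74920 pascals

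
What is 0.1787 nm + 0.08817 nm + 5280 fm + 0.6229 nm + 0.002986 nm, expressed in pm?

898.036 pm

In pm:
  0.1787 nm = 0.1787 × 10³ pm = 178.7
  0.08817 nm = 0.08817 × 10³ pm = 88.17
  5280 fm = 5280 × 10⁻³ pm = 5.28
  0.6229 nm = 0.6229 × 10³ pm = 622.9
  0.002986 nm = 0.002986 × 10³ pm = 2.986
Sum: 178.7 + 88.17 + 5.28 + 622.9 + 2.986 = 898.036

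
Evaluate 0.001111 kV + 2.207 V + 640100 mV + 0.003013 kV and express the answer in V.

646.431 V

In V:
  0.001111 kV = 0.001111 × 10³ V = 1.111
  2.207 V → 2.207
  640100 mV = 640100 × 10⁻³ V = 640.1
  0.003013 kV = 0.003013 × 10³ V = 3.013
Sum: 1.111 + 2.207 + 640.1 + 3.013 = 646.431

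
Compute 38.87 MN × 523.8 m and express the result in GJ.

38.87 × 10^6 × 523.8 = 20360.106 × 10^6 J

20.360106 GJ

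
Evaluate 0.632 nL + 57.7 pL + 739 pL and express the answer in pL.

1428.7 pL

In pL:
  0.632 nL = 0.632 × 10^3 pL = 632
  57.7 pL → 57.7
  739 pL → 739
Sum: 632 + 57.7 + 739 = 1428.7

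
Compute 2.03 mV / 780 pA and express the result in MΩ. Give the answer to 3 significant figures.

(2.03 × 10^-3) / (780 × 10^-12) = 0.0026026 × 10^9 Ω

2.60 MΩ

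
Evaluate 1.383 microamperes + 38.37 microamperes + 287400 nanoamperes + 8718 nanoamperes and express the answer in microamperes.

335.871 microamperes

In microamperes:
  1.383 microamperes → 1.383
  38.37 microamperes → 38.37
  287400 nanoamperes = 287400 × 10^-3 microamperes = 287.4
  8718 nanoamperes = 8718 × 10^-3 microamperes = 8.718
Sum: 1.383 + 38.37 + 287.4 + 8.718 = 335.871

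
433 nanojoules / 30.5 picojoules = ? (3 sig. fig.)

(433 × 10^-9) / (30.5 × 10^-12) = 14.2 × 10^3

14200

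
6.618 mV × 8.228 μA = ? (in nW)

54.452904 nW

6.618e-3 × 8.228e-6 = 54.452904e-9 W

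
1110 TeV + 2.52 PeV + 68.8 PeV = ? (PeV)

In PeV:
  1110 TeV = 1110e-3 PeV = 1.11
  2.52 PeV → 2.52
  68.8 PeV → 68.8
Sum: 1.11 + 2.52 + 68.8 = 72.43

72.43 PeV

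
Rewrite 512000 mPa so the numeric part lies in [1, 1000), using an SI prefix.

512 Pa

= 512 Pa; mantissa already in [1, 1000).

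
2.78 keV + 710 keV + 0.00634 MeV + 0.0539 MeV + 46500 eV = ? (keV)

In keV:
  2.78 keV → 2.78
  710 keV → 710
  0.00634 MeV = 0.00634 × 10³ keV = 6.34
  0.0539 MeV = 0.0539 × 10³ keV = 53.9
  46500 eV = 46500 × 10⁻³ keV = 46.5
Sum: 2.78 + 710 + 6.34 + 53.9 + 46.5 = 819.52

819.52 keV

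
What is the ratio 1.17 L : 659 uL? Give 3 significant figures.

(1.17) / (659 × 10^-6) = 0.001775 × 10^6

1780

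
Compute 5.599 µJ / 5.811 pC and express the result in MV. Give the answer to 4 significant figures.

0.9635 MV

(5.599 × 10⁻⁶) / (5.811 × 10⁻¹²) = 0.963517 × 10⁶ V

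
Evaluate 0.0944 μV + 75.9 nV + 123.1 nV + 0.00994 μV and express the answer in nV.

In nV:
  0.0944 μV = 0.0944 × 10^3 nV = 94.4
  75.9 nV → 75.9
  123.1 nV → 123.1
  0.00994 μV = 0.00994 × 10^3 nV = 9.94
Sum: 94.4 + 75.9 + 123.1 + 9.94 = 303.34

303.34 nV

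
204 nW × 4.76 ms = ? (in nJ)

204e-9 × 4.76e-3 = 971.04e-12 J

0.97104 nJ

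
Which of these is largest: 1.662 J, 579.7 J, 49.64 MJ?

1.662 J = 1.662 J
579.7 J = 579.7 J
49.64 MJ = 49640000 J

49.64 MJ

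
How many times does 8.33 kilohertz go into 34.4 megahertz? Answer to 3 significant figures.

4130

(34.4 × 10^6) / (8.33 × 10^3) = 4.13 × 10^3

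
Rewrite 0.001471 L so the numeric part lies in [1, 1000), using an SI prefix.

= 1.471 × 10^-3 L; 10^-3 is milli.

1.471 mL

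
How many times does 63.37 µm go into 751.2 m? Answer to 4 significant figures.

(751.2) / (63.37e-6) = 11.854e6

11850000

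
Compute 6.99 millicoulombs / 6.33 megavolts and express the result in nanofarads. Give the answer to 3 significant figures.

(6.99e-3) / (6.33e6) = 1.1043e-9 F

1.10 nanofarads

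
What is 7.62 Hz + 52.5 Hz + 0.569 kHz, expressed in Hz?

629.12 Hz

In Hz:
  7.62 Hz → 7.62
  52.5 Hz → 52.5
  0.569 kHz = 0.569 × 10³ Hz = 569
Sum: 7.62 + 52.5 + 569 = 629.12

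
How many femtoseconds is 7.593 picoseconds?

7593 femtoseconds

pico = 10⁻¹², femto = 10⁻¹⁵; factor is 10³.
7.593 × 10³ = 7593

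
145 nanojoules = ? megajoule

nano = 10^-9, mega = 10^6; factor is 10^-15.
145 × 10^-15 = 0.000000000000145

0.000000000000145 megajoules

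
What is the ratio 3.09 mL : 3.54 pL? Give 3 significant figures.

(3.09 × 10^-3) / (3.54 × 10^-12) = 0.8729 × 10^9

873000000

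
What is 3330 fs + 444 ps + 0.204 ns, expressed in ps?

651.33 ps

In ps:
  3330 fs = 3330 × 10^-3 ps = 3.33
  444 ps → 444
  0.204 ns = 0.204 × 10^3 ps = 204
Sum: 3.33 + 444 + 204 = 651.33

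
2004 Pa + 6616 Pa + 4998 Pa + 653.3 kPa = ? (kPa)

In kPa:
  2004 Pa = 2004 × 10^-3 kPa = 2.004
  6616 Pa = 6616 × 10^-3 kPa = 6.616
  4998 Pa = 4998 × 10^-3 kPa = 4.998
  653.3 kPa → 653.3
Sum: 2.004 + 6.616 + 4.998 + 653.3 = 666.918

666.918 kPa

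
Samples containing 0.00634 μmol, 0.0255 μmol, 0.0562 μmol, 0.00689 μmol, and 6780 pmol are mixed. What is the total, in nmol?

In nmol:
  0.00634 μmol = 0.00634 × 10³ nmol = 6.34
  0.0255 μmol = 0.0255 × 10³ nmol = 25.5
  0.0562 μmol = 0.0562 × 10³ nmol = 56.2
  0.00689 μmol = 0.00689 × 10³ nmol = 6.89
  6780 pmol = 6780 × 10⁻³ nmol = 6.78
Sum: 6.34 + 25.5 + 56.2 + 6.89 + 6.78 = 101.71

101.71 nmol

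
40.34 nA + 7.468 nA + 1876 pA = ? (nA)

49.684 nA

In nA:
  40.34 nA → 40.34
  7.468 nA → 7.468
  1876 pA = 1876 × 10⁻³ nA = 1.876
Sum: 40.34 + 7.468 + 1.876 = 49.684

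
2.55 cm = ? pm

centi = 10⁻², pico = 10⁻¹²; factor is 10¹⁰.
2.55 × 10¹⁰ = 25500000000

25500000000 pm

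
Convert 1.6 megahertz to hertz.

mega = 10⁶, (no prefix) = 10⁰; factor is 10⁶.
1.6 × 10⁶ = 1600000

1600000 hertz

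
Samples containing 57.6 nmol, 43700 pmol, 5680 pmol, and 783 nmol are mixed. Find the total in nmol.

In nmol:
  57.6 nmol → 57.6
  43700 pmol = 43700 × 10^-3 nmol = 43.7
  5680 pmol = 5680 × 10^-3 nmol = 5.68
  783 nmol → 783
Sum: 57.6 + 43.7 + 5.68 + 783 = 889.98

889.98 nmol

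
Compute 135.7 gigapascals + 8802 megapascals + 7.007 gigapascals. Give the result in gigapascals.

151.509 gigapascals

In gigapascals:
  135.7 gigapascals → 135.7
  8802 megapascals = 8802e-3 gigapascals = 8.802
  7.007 gigapascals → 7.007
Sum: 135.7 + 8.802 + 7.007 = 151.509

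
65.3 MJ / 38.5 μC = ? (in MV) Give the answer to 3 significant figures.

(65.3e6) / (38.5e-6) = 1.6961e12 V

1700000 MV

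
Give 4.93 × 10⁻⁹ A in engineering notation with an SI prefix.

= 4.93 × 10⁻⁹ A; 10⁻⁹ is nano.

4.93 nA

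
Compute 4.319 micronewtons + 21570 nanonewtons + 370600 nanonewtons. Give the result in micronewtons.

396.489 micronewtons

In micronewtons:
  4.319 micronewtons → 4.319
  21570 nanonewtons = 21570 × 10⁻³ micronewtons = 21.57
  370600 nanonewtons = 370600 × 10⁻³ micronewtons = 370.6
Sum: 4.319 + 21.57 + 370.6 = 396.489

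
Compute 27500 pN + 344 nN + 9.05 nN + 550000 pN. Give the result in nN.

930.55 nN

In nN:
  27500 pN = 27500 × 10⁻³ nN = 27.5
  344 nN → 344
  9.05 nN → 9.05
  550000 pN = 550000 × 10⁻³ nN = 550
Sum: 27.5 + 344 + 9.05 + 550 = 930.55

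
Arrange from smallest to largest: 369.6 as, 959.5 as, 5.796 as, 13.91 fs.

369.6 as = 0.0000000000000003696 s
959.5 as = 0.0000000000000009595 s
5.796 as = 0.000000000000000005796 s
13.91 fs = 0.00000000000001391 s

5.796 as < 369.6 as < 959.5 as < 13.91 fs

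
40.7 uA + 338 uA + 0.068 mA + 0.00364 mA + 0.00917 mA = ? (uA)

459.51 uA

In uA:
  40.7 uA → 40.7
  338 uA → 338
  0.068 mA = 0.068e3 uA = 68
  0.00364 mA = 0.00364e3 uA = 3.64
  0.00917 mA = 0.00917e3 uA = 9.17
Sum: 40.7 + 338 + 68 + 3.64 + 9.17 = 459.51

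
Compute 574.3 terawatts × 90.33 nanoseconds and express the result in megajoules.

51.876519 megajoules

574.3 × 10^12 × 90.33 × 10^-9 = 51876.519 × 10^3 J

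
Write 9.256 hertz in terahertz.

0.000000000009256 terahertz

(no prefix) = 10⁰, tera = 10¹²; factor is 10⁻¹².
9.256 × 10⁻¹² = 0.000000000009256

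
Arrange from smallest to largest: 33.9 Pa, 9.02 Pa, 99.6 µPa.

33.9 Pa = 33.9 Pa
9.02 Pa = 9.02 Pa
99.6 µPa = 0.0000996 Pa

99.6 µPa < 9.02 Pa < 33.9 Pa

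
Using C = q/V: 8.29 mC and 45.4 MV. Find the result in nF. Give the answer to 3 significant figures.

(8.29 × 10^-3) / (45.4 × 10^6) = 0.1826 × 10^-9 F

0.183 nF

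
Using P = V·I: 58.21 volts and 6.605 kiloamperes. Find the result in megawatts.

58.21 × 6.605 × 10³ = 384.47705 × 10³ W

0.38447705 megawatts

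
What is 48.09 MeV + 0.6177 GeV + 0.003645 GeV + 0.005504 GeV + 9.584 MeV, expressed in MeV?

684.523 MeV

In MeV:
  48.09 MeV → 48.09
  0.6177 GeV = 0.6177 × 10³ MeV = 617.7
  0.003645 GeV = 0.003645 × 10³ MeV = 3.645
  0.005504 GeV = 0.005504 × 10³ MeV = 5.504
  9.584 MeV → 9.584
Sum: 48.09 + 617.7 + 3.645 + 5.504 + 9.584 = 684.523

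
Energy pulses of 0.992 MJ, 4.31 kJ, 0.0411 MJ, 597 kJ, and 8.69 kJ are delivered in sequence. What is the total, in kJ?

1643.1 kJ

In kJ:
  0.992 MJ = 0.992e3 kJ = 992
  4.31 kJ → 4.31
  0.0411 MJ = 0.0411e3 kJ = 41.1
  597 kJ → 597
  8.69 kJ → 8.69
Sum: 992 + 4.31 + 41.1 + 597 + 8.69 = 1643.1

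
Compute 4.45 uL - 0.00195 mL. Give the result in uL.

2.5 uL

In uL:
  4.45 uL → 4.45
  0.00195 mL = 0.00195 × 10^3 uL = 1.95
Difference: 4.45 - 1.95 = 2.5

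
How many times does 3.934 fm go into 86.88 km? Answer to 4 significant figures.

22080000000000000000

(86.88 × 10^3) / (3.934 × 10^-15) = 22.084 × 10^18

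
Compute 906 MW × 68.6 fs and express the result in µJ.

62.1516 µJ

906 × 10⁶ × 68.6 × 10⁻¹⁵ = 62151.6 × 10⁻⁹ J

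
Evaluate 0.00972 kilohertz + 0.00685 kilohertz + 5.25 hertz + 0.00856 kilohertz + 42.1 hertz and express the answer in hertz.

72.48 hertz

In hertz:
  0.00972 kilohertz = 0.00972e3 hertz = 9.72
  0.00685 kilohertz = 0.00685e3 hertz = 6.85
  5.25 hertz → 5.25
  0.00856 kilohertz = 0.00856e3 hertz = 8.56
  42.1 hertz → 42.1
Sum: 9.72 + 6.85 + 5.25 + 8.56 + 42.1 = 72.48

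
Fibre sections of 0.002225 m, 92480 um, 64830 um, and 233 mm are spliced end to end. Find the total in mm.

In mm:
  0.002225 m = 0.002225 × 10³ mm = 2.225
  92480 um = 92480 × 10⁻³ mm = 92.48
  64830 um = 64830 × 10⁻³ mm = 64.83
  233 mm → 233
Sum: 2.225 + 92.48 + 64.83 + 233 = 392.535

392.535 mm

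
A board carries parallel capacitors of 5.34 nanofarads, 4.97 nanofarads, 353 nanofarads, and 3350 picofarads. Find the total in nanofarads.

In nanofarads:
  5.34 nanofarads → 5.34
  4.97 nanofarads → 4.97
  353 nanofarads → 353
  3350 picofarads = 3350e-3 nanofarads = 3.35
Sum: 5.34 + 4.97 + 353 + 3.35 = 366.66

366.66 nanofarads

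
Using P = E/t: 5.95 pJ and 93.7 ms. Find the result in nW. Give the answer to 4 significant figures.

(5.95 × 10^-12) / (93.7 × 10^-3) = 0.0635005 × 10^-9 W

0.06350 nW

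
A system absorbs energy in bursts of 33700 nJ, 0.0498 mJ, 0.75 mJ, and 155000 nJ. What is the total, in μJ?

988.5 μJ

In μJ:
  33700 nJ = 33700e-3 μJ = 33.7
  0.0498 mJ = 0.0498e3 μJ = 49.8
  0.75 mJ = 0.75e3 μJ = 750
  155000 nJ = 155000e-3 μJ = 155
Sum: 33.7 + 49.8 + 750 + 155 = 988.5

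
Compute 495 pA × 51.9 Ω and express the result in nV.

25.6905 nV

495 × 10^-12 × 51.9 = 25690.5 × 10^-12 V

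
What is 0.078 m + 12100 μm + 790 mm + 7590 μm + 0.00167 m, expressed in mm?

In mm:
  0.078 m = 0.078 × 10^3 mm = 78
  12100 μm = 12100 × 10^-3 mm = 12.1
  790 mm → 790
  7590 μm = 7590 × 10^-3 mm = 7.59
  0.00167 m = 0.00167 × 10^3 mm = 1.67
Sum: 78 + 12.1 + 790 + 7.59 + 1.67 = 889.36

889.36 mm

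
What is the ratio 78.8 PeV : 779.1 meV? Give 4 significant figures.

(78.8 × 10¹⁵) / (779.1 × 10⁻³) = 0.10114 × 10¹⁸

101100000000000000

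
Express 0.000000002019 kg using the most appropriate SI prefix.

= 2.019 × 10⁻⁶ g; 10⁻⁶ is micro.

2.019 µg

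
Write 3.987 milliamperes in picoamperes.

milli = 1e-3, pico = 1e-12; factor is 1e9.
3.987 × 1e9 = 3987000000

3987000000 picoamperes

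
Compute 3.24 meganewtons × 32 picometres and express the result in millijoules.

0.10368 millijoules

3.24 × 10^6 × 32 × 10^-12 = 103.68 × 10^-6 J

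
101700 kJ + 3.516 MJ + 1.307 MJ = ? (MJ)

106.523 MJ

In MJ:
  101700 kJ = 101700 × 10^-3 MJ = 101.7
  3.516 MJ → 3.516
  1.307 MJ → 1.307
Sum: 101.7 + 3.516 + 1.307 = 106.523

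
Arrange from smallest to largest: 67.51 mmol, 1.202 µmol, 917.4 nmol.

67.51 mmol = 0.06751 mol
1.202 µmol = 0.000001202 mol
917.4 nmol = 0.0000009174 mol

917.4 nmol < 1.202 µmol < 67.51 mmol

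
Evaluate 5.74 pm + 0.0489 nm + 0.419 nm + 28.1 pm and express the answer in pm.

501.74 pm

In pm:
  5.74 pm → 5.74
  0.0489 nm = 0.0489 × 10³ pm = 48.9
  0.419 nm = 0.419 × 10³ pm = 419
  28.1 pm → 28.1
Sum: 5.74 + 48.9 + 419 + 28.1 = 501.74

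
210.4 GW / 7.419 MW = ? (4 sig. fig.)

(210.4e9) / (7.419e6) = 28.36e3

28360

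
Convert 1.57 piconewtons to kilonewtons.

0.00000000000000157 kilonewtons

pico = 1e-12, kilo = 1e3; factor is 1e-15.
1.57 × 1e-15 = 0.00000000000000157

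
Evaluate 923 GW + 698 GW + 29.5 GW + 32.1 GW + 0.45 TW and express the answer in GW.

In GW:
  923 GW → 923
  698 GW → 698
  29.5 GW → 29.5
  32.1 GW → 32.1
  0.45 TW = 0.45 × 10³ GW = 450
Sum: 923 + 698 + 29.5 + 32.1 + 450 = 2132.6

2132.6 GW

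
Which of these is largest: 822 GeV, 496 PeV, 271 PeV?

496 PeV

822 GeV = 822000000000 eV
496 PeV = 496000000000000000 eV
271 PeV = 271000000000000000 eV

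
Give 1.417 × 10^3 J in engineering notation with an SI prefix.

1.417 kJ

= 1.417 × 10^3 J; 10^3 is kilo.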